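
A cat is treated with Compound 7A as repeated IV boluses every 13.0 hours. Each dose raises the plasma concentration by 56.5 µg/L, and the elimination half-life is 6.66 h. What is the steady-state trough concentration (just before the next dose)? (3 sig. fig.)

k = ln 2 / 6.66 = 0.1041 h⁻¹
Fraction remaining after one interval: e^(−kτ) = e^(−0.1041 × 13.0) = 0.2585
R = 1 / (1 − 0.2585) = 1.349
Css,max = 56.5 × 1.349 = 76.19 µg/L
Css,min = Css,max × e^(−kτ) = 76.19 × 0.2585 ≈ 19.7 µg/L

19.7 µg/L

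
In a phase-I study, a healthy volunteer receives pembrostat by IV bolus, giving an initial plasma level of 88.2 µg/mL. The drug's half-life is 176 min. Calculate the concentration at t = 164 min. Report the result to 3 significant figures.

46.2 µg/mL

k = ln 2 / 176 = 0.003938 min⁻¹
164 min is 0.9318 half-lives, so C = 88.2 × (1/2)^0.9318 = 88.2 × 0.5242 ≈ 46.2 µg/mL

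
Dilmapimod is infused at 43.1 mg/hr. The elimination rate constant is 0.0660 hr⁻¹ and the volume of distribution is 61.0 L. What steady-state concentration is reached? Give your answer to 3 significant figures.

10.7 mg/L

CL = k · V = 0.0660 × 61.0 = 4.026 L/hr
Css = rate / CL = 43.1 / 4.026 ≈ 10.7 mg/L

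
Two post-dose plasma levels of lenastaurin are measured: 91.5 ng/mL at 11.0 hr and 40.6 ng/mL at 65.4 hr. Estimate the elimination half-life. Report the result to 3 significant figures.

k = ln(C₁/C₂) / (t₂ − t₁) = ln(91.5/40.6) / (65.4 − 11.0)
  = 0.8126 / 54.40 = 0.01494 hr⁻¹
t½ = ln 2 / k = ln 2 / 0.01494 ≈ 46.4 hours

46.4 hours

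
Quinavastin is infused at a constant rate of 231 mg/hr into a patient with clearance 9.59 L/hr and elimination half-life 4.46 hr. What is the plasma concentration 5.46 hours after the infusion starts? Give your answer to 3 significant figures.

Css = rate / CL = 231 / 9.59 = 24.09 mg/L
k = ln 2 / 4.46 = 0.1554 hr⁻¹
C(t) = Css (1 − e^(−kt)) = 24.09 × (1 − e^(−0.8486)) = 24.09 × 0.5720 ≈ 13.8 mg/L

13.8 mg/L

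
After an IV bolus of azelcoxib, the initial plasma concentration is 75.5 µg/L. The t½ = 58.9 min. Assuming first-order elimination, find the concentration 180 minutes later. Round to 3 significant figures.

k = ln 2 / 58.9 = 0.01177 min⁻¹
180 min is 3.056 half-lives, so C = 75.5 × (1/2)^3.056 = 75.5 × 0.1202 ≈ 9.08 µg/L

9.08 µg/L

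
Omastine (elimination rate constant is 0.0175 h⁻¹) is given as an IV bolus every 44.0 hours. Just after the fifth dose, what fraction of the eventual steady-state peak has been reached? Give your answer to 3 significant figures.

f_n = 1 − e^(−nkτ) = 1 − e^(−5 × 0.01750 × 44.0) = 1 − e^(−3.850) = 1 − 0.02128 ≈ 0.979

0.979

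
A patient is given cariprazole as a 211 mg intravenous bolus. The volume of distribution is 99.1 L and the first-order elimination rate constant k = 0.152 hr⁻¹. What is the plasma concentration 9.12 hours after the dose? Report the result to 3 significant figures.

0.532 mg/L

C₀ = dose / V = 211 / 99.1 = 2.129 mg/L
C(t) = C₀ e^(−kt) = 2.129 × e^(−0.1520 × 9.12) = 2.129 × e^(−1.386) = 2.129 × 0.2500 ≈ 0.532 mg/L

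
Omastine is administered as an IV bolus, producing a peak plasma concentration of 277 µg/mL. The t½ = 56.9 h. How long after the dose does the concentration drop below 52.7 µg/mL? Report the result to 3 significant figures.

k = ln 2 / 56.9 = 0.01218 h⁻¹
C(t) = C₀ e^(−kt)  ⇒  t = ln(C₀/C) / k
t = ln(277/52.7) / 0.01218 = 1.659 / 0.01218 ≈ 136 hours

136 hours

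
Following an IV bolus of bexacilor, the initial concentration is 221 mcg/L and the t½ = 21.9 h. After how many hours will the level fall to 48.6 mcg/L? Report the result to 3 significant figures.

k = ln 2 / 21.9 = 0.03165 h⁻¹
C(t) = C₀ e^(−kt)  ⇒  t = ln(C₀/C) / k
t = ln(221/48.6) / 0.03165 = 1.515 / 0.03165 ≈ 47.9 hours

47.9 hours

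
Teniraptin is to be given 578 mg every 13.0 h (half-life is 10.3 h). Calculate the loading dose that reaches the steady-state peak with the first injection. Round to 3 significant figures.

k = ln 2 / 10.3 = 0.06730 h⁻¹
Accumulation ratio R = 1 / (1 − e^(−kτ)) = 1 / (1 − e^(−0.06730×13.0)) = 1 / (1 − 0.4169) = 1.715
Loading dose = maintenance dose × R = 578 × 1.715 ≈ 991 mg

991 mg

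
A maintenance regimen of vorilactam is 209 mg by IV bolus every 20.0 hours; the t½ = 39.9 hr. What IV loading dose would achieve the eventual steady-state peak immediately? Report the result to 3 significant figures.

k = ln 2 / 39.9 = 0.01737 hr⁻¹
Accumulation ratio R = 1 / (1 − e^(−kτ)) = 1 / (1 − e^(−0.01737×20.0)) = 1 / (1 − 0.7065) = 3.407
Loading dose = maintenance dose × R = 209 × 3.407 ≈ 712 mg

712 mg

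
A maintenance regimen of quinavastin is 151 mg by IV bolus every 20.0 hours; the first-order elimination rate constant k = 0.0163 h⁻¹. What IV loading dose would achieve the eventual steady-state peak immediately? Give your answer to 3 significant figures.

Accumulation ratio R = 1 / (1 − e^(−kτ)) = 1 / (1 − e^(−0.01630×20.0)) = 1 / (1 − 0.7218) = 3.595
Loading dose = maintenance dose × R = 151 × 3.595 ≈ 543 mg

543 mg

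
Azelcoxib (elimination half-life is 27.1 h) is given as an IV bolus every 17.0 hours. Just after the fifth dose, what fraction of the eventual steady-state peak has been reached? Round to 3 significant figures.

0.886

k = ln 2 / 27.1 = 0.02558 h⁻¹
f_n = 1 − e^(−nkτ) = 1 − e^(−5 × 0.02558 × 17.0) = 1 − e^(−2.174) = 1 − 0.1137 ≈ 0.886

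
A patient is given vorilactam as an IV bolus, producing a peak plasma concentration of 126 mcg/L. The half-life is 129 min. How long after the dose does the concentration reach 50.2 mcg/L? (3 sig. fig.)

171 minutes

k = ln 2 / 129 = 0.005373 min⁻¹
C(t) = C₀ e^(−kt)  ⇒  t = ln(C₀/C) / k
t = ln(126/50.2) / 0.005373 = 0.9203 / 0.005373 ≈ 171 minutes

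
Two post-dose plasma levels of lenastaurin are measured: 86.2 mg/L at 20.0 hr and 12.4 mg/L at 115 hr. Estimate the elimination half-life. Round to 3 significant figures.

k = ln(C₁/C₂) / (t₂ − t₁) = ln(86.2/12.4) / (115 − 20.0)
  = 1.939 / 95.00 = 0.02041 hr⁻¹
t½ = ln 2 / k = ln 2 / 0.02041 ≈ 34.0 hours

34.0 hours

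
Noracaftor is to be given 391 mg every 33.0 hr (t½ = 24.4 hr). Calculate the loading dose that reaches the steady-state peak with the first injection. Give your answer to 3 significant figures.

k = ln 2 / 24.4 = 0.02841 hr⁻¹
Accumulation ratio R = 1 / (1 − e^(−kτ)) = 1 / (1 − e^(−0.02841×33.0)) = 1 / (1 − 0.3916) = 1.644
Loading dose = maintenance dose × R = 391 × 1.644 ≈ 643 mg

643 mg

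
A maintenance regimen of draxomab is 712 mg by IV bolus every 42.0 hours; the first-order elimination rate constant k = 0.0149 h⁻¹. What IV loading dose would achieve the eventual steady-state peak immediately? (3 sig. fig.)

1530 mg

Accumulation ratio R = 1 / (1 − e^(−kτ)) = 1 / (1 − e^(−0.01490×42.0)) = 1 / (1 − 0.5348) = 2.150
Loading dose = maintenance dose × R = 712 × 2.150 ≈ 1530 mg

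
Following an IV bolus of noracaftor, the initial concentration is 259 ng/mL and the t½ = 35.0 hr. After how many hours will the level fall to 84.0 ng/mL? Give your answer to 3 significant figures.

k = ln 2 / 35.0 = 0.01980 hr⁻¹
C(t) = C₀ e^(−kt)  ⇒  t = ln(C₀/C) / k
t = ln(259/84.0) / 0.01980 = 1.126 / 0.01980 ≈ 56.9 hours

56.9 hours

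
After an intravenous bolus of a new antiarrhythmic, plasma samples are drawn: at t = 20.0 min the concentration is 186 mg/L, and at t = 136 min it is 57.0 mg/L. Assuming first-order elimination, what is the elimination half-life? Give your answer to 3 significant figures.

68.0 minutes

k = ln(C₁/C₂) / (t₂ − t₁) = ln(186/57.0) / (136 − 20.0)
  = 1.183 / 116.0 = 0.01020 min⁻¹
t½ = ln 2 / k = ln 2 / 0.01020 ≈ 68.0 minutes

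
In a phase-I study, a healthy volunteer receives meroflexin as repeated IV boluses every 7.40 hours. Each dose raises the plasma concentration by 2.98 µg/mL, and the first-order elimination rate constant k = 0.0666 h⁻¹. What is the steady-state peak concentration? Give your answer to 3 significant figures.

7.66 µg/mL

Fraction remaining after one interval: e^(−kτ) = e^(−0.06660 × 7.40) = 0.6109
R = 1 / (1 − 0.6109) = 2.570
Css,max = 2.98 × 2.570 ≈ 7.66 µg/mL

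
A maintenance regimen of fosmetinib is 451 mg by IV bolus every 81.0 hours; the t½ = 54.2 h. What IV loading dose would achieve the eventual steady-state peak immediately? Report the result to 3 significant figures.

699 mg

k = ln 2 / 54.2 = 0.01279 h⁻¹
Accumulation ratio R = 1 / (1 − e^(−kτ)) = 1 / (1 − e^(−0.01279×81.0)) = 1 / (1 − 0.3549) = 1.550
Loading dose = maintenance dose × R = 451 × 1.550 ≈ 699 mg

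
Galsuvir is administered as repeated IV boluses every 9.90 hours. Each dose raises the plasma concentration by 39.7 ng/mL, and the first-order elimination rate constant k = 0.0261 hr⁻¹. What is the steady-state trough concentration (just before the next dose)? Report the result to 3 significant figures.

Fraction remaining after one interval: e^(−kτ) = e^(−0.02610 × 9.90) = 0.7723
R = 1 / (1 − 0.7723) = 4.392
Css,max = 39.7 × 4.392 = 174.3 ng/mL
Css,min = Css,max × e^(−kτ) = 174.3 × 0.7723 ≈ 135 ng/mL

135 ng/mL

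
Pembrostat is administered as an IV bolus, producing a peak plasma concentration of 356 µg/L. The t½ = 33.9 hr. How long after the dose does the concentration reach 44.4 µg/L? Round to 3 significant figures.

k = ln 2 / 33.9 = 0.02045 hr⁻¹
C(t) = C₀ e^(−kt)  ⇒  t = ln(C₀/C) / k
t = ln(356/44.4) / 0.02045 = 2.082 / 0.02045 ≈ 102 hours

102 hours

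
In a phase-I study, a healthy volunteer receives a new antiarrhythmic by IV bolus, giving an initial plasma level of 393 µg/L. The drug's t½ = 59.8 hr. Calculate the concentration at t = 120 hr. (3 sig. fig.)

97.8 µg/L

k = ln 2 / 59.8 = 0.01159 hr⁻¹
C(t) = C₀ e^(−kt) = 393 × e^(−0.01159 × 120) = 393 × e^(−1.391) = 393 × 0.2488 ≈ 97.8 µg/L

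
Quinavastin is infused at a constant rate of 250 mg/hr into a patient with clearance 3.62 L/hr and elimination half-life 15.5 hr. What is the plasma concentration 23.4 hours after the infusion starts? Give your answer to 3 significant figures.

Css = rate / CL = 250 / 3.62 = 69.06 µg/mL
k = ln 2 / 15.5 = 0.04472 hr⁻¹
C(t) = Css (1 − e^(−kt)) = 69.06 × (1 − e^(−1.046)) = 69.06 × 0.6488 ≈ 44.8 µg/mL

44.8 µg/mL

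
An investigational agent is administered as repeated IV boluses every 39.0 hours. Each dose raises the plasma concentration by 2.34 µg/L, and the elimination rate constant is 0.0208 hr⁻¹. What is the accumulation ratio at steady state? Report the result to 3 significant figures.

Fraction remaining after one interval: e^(−kτ) = e^(−0.02080 × 39.0) = 0.4443
R = 1 / (1 − 0.4443) = 1 / 0.5557 ≈ 1.80

1.80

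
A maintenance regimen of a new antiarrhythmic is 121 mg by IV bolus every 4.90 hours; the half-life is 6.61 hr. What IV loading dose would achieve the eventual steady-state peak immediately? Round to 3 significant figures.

k = ln 2 / 6.61 = 0.1049 hr⁻¹
Accumulation ratio R = 1 / (1 − e^(−kτ)) = 1 / (1 − e^(−0.1049×4.90)) = 1 / (1 − 0.5982) = 2.489
Loading dose = maintenance dose × R = 121 × 2.489 ≈ 301 mg

301 mg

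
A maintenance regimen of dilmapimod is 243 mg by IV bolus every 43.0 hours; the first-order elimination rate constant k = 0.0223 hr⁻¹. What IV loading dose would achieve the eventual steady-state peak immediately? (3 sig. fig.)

394 mg

Accumulation ratio R = 1 / (1 − e^(−kτ)) = 1 / (1 − e^(−0.02230×43.0)) = 1 / (1 − 0.3833) = 1.622
Loading dose = maintenance dose × R = 243 × 1.622 ≈ 394 mg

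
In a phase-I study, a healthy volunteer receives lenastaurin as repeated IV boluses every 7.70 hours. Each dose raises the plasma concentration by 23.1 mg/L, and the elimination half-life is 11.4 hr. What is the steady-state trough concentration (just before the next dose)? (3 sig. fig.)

38.7 mg/L

k = ln 2 / 11.4 = 0.06080 hr⁻¹
Fraction remaining after one interval: e^(−kτ) = e^(−0.06080 × 7.70) = 0.6261
R = 1 / (1 − 0.6261) = 2.675
Css,max = 23.1 × 2.675 = 61.79 mg/L
Css,min = Css,max × e^(−kτ) = 61.79 × 0.6261 ≈ 38.7 mg/L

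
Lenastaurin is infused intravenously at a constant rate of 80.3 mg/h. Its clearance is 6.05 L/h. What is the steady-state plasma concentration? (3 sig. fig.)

Css = infusion rate / CL = 80.3 / 6.05 ≈ 13.3 µg/mL

13.3 µg/mL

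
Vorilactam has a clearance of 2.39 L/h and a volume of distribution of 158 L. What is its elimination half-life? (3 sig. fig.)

k = CL / V = 2.39 / 158 = 0.01513 h⁻¹
t½ = ln 2 / k = ln 2 / 0.01513 ≈ 45.8 hours

45.8 hours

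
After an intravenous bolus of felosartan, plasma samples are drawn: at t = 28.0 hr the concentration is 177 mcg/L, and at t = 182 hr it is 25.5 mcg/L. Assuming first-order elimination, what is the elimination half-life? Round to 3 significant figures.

k = ln(C₁/C₂) / (t₂ − t₁) = ln(177/25.5) / (182 − 28.0)
  = 1.937 / 154.0 = 0.01258 hr⁻¹
t½ = ln 2 / k = ln 2 / 0.01258 ≈ 55.1 hours

55.1 hours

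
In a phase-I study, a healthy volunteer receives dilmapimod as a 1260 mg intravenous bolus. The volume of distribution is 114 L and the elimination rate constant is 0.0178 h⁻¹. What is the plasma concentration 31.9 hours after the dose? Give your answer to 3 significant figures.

C₀ = dose / V = 1260 / 114 = 11.05 mg/L
C(t) = C₀ e^(−kt) = 11.05 × e^(−0.01780 × 31.9) = 11.05 × e^(−0.5678) = 11.05 × 0.5668 ≈ 6.26 mg/L

6.26 mg/L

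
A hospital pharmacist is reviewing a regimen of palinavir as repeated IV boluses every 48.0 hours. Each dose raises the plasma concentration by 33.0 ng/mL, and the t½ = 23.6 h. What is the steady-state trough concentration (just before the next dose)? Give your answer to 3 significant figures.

k = ln 2 / 23.6 = 0.02937 h⁻¹
Fraction remaining after one interval: e^(−kτ) = e^(−0.02937 × 48.0) = 0.2442
R = 1 / (1 − 0.2442) = 1.323
Css,max = 33.0 × 1.323 = 43.66 ng/mL
Css,min = Css,max × e^(−kτ) = 43.66 × 0.2442 ≈ 10.7 ng/mL

10.7 ng/mL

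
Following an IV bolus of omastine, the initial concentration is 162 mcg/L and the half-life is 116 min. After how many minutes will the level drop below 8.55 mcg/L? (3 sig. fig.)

k = ln 2 / 116 = 0.005975 min⁻¹
C(t) = C₀ e^(−kt)  ⇒  t = ln(C₀/C) / k
t = ln(162/8.55) / 0.005975 = 2.942 / 0.005975 ≈ 492 minutes

492 minutes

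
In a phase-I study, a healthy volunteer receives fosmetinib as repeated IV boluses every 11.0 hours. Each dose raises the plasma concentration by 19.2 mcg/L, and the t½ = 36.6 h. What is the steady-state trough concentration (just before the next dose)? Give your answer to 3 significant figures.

k = ln 2 / 36.6 = 0.01894 h⁻¹
Fraction remaining after one interval: e^(−kτ) = e^(−0.01894 × 11.0) = 0.8119
R = 1 / (1 − 0.8119) = 5.318
Css,max = 19.2 × 5.318 = 102.1 mcg/L
Css,min = Css,max × e^(−kτ) = 102.1 × 0.8119 ≈ 82.9 mcg/L

82.9 mcg/L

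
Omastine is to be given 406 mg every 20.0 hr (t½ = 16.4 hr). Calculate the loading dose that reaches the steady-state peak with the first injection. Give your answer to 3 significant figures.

712 mg

k = ln 2 / 16.4 = 0.04227 hr⁻¹
Accumulation ratio R = 1 / (1 − e^(−kτ)) = 1 / (1 − e^(−0.04227×20.0)) = 1 / (1 − 0.4294) = 1.753
Loading dose = maintenance dose × R = 406 × 1.753 ≈ 712 mg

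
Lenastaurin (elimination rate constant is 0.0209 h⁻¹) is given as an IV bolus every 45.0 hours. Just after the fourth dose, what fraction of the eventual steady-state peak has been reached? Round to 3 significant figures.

0.977

f_n = 1 − e^(−nkτ) = 1 − e^(−4 × 0.02090 × 45.0) = 1 − e^(−3.762) = 1 − 0.02324 ≈ 0.977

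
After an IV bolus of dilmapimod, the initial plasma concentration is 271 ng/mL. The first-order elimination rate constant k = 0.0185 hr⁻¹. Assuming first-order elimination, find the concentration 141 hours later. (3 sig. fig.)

C(t) = C₀ e^(−kt) = 271 × e^(−0.01850 × 141) = 271 × e^(−2.608) = 271 × 0.07364 ≈ 20.0 ng/mL

20.0 ng/mL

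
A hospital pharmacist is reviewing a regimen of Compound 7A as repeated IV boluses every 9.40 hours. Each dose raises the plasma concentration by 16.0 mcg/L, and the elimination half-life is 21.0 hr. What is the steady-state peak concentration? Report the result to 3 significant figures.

k = ln 2 / 21.0 = 0.03301 hr⁻¹
Fraction remaining after one interval: e^(−kτ) = e^(−0.03301 × 9.40) = 0.7333
R = 1 / (1 − 0.7333) = 3.749
Css,max = 16.0 × 3.749 ≈ 60.0 mcg/L

60.0 mcg/L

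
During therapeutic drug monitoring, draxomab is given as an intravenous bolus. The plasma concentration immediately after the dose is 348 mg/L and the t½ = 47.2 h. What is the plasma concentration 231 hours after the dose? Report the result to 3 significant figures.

k = ln 2 / 47.2 = 0.01469 h⁻¹
231 h is 4.894 half-lives, so C = 348 × (1/2)^4.894 = 348 × 0.03363 ≈ 11.7 mg/L

11.7 mg/L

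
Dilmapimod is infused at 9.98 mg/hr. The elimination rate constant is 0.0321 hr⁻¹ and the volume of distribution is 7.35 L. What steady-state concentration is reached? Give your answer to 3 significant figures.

42.3 µg/mL

CL = k · V = 0.0321 × 7.35 = 0.2359 L/hr
Css = rate / CL = 9.98 / 0.2359 ≈ 42.3 µg/mL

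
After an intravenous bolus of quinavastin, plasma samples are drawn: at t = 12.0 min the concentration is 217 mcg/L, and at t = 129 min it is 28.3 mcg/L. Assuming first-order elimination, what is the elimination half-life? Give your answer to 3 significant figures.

k = ln(C₁/C₂) / (t₂ − t₁) = ln(217/28.3) / (129 − 12.0)
  = 2.037 / 117.0 = 0.01741 min⁻¹
t½ = ln 2 / k = ln 2 / 0.01741 ≈ 39.8 minutes

39.8 minutes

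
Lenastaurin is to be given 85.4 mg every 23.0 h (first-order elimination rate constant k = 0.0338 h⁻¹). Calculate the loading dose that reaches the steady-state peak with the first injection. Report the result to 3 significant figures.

Accumulation ratio R = 1 / (1 − e^(−kτ)) = 1 / (1 − e^(−0.03380×23.0)) = 1 / (1 − 0.4596) = 1.850
Loading dose = maintenance dose × R = 85.4 × 1.850 ≈ 158 mg

158 mg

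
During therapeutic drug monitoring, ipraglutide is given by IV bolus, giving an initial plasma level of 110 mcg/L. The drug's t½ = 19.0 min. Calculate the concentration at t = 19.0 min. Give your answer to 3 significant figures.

55.0 mcg/L

k = ln 2 / 19.0 = 0.03648 min⁻¹
19.0 min is 1.000 half-lives, so C = 110 × (1/2)^1.000 = 110 × 0.5000 ≈ 55.0 mcg/L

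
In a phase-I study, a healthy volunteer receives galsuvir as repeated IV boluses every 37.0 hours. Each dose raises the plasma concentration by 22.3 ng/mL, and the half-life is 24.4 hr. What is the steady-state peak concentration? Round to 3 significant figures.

k = ln 2 / 24.4 = 0.02841 hr⁻¹
Fraction remaining after one interval: e^(−kτ) = e^(−0.02841 × 37.0) = 0.3496
R = 1 / (1 − 0.3496) = 1.537
Css,max = 22.3 × 1.537 ≈ 34.3 ng/mL

34.3 ng/mL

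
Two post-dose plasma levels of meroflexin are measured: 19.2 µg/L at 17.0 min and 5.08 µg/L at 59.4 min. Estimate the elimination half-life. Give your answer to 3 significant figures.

k = ln(C₁/C₂) / (t₂ − t₁) = ln(19.2/5.08) / (59.4 − 17.0)
  = 1.330 / 42.40 = 0.03136 min⁻¹
t½ = ln 2 / k = ln 2 / 0.03136 ≈ 22.1 minutes

22.1 minutes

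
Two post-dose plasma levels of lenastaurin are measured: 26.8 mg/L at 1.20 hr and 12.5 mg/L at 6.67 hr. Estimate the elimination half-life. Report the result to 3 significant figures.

k = ln(C₁/C₂) / (t₂ − t₁) = ln(26.8/12.5) / (6.67 − 1.20)
  = 0.7627 / 5.470 = 0.1394 hr⁻¹
t½ = ln 2 / k = ln 2 / 0.1394 ≈ 4.97 hours

4.97 hours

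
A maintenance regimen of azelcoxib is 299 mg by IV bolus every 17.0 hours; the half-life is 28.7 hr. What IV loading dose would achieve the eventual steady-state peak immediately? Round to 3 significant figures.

k = ln 2 / 28.7 = 0.02415 hr⁻¹
Accumulation ratio R = 1 / (1 − e^(−kτ)) = 1 / (1 − e^(−0.02415×17.0)) = 1 / (1 − 0.6633) = 2.970
Loading dose = maintenance dose × R = 299 × 2.970 ≈ 888 mg

888 mg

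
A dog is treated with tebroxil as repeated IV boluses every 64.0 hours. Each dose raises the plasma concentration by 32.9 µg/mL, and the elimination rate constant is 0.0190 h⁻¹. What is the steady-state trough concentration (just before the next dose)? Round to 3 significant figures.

Fraction remaining after one interval: e^(−kτ) = e^(−0.01900 × 64.0) = 0.2964
R = 1 / (1 − 0.2964) = 1.421
Css,max = 32.9 × 1.421 = 46.76 µg/mL
Css,min = Css,max × e^(−kτ) = 46.76 × 0.2964 ≈ 13.9 µg/mL

13.9 µg/mL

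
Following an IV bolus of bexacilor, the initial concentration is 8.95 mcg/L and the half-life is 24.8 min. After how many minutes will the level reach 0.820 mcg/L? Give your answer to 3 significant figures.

85.5 minutes

k = ln 2 / 24.8 = 0.02795 min⁻¹
C(t) = C₀ e^(−kt)  ⇒  t = ln(C₀/C) / k
t = ln(8.95/0.820) / 0.02795 = 2.390 / 0.02795 ≈ 85.5 minutes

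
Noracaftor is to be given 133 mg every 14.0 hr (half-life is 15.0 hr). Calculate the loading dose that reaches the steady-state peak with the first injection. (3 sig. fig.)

279 mg

k = ln 2 / 15.0 = 0.04621 hr⁻¹
Accumulation ratio R = 1 / (1 − e^(−kτ)) = 1 / (1 − e^(−0.04621×14.0)) = 1 / (1 − 0.5236) = 2.099
Loading dose = maintenance dose × R = 133 × 2.099 ≈ 279 mg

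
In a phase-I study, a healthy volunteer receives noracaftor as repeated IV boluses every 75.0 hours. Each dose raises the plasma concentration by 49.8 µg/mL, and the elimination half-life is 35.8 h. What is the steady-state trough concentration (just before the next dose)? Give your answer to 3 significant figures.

k = ln 2 / 35.8 = 0.01936 h⁻¹
Fraction remaining after one interval: e^(−kτ) = e^(−0.01936 × 75.0) = 0.2341
R = 1 / (1 − 0.2341) = 1.306
Css,max = 49.8 × 1.306 = 65.02 µg/mL
Css,min = Css,max × e^(−kτ) = 65.02 × 0.2341 ≈ 15.2 µg/mL

15.2 µg/mL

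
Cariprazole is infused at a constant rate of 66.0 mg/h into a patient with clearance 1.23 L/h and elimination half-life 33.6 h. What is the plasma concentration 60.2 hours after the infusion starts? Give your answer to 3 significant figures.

Css = rate / CL = 66.0 / 1.23 = 53.66 mg/L
k = ln 2 / 33.6 = 0.02063 h⁻¹
C(t) = Css (1 − e^(−kt)) = 53.66 × (1 − e^(−1.242)) = 53.66 × 0.7112 ≈ 38.2 mg/L

38.2 mg/L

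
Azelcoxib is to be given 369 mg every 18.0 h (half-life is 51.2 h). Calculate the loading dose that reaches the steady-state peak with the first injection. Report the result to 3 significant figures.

1710 mg

k = ln 2 / 51.2 = 0.01354 h⁻¹
Accumulation ratio R = 1 / (1 − e^(−kτ)) = 1 / (1 − e^(−0.01354×18.0)) = 1 / (1 − 0.7837) = 4.624
Loading dose = maintenance dose × R = 369 × 4.624 ≈ 1710 mg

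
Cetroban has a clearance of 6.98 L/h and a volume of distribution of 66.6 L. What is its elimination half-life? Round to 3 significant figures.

k = CL / V = 6.98 / 66.6 = 0.1048 h⁻¹
t½ = ln 2 / k = ln 2 / 0.1048 ≈ 6.61 hours

6.61 hours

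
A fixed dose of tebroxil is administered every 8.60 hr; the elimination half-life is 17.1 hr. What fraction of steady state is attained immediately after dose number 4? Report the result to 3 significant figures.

k = ln 2 / 17.1 = 0.04053 hr⁻¹
f_n = 1 − e^(−nkτ) = 1 − e^(−4 × 0.04053 × 8.60) = 1 − e^(−1.394) = 1 − 0.2480 ≈ 0.752

0.752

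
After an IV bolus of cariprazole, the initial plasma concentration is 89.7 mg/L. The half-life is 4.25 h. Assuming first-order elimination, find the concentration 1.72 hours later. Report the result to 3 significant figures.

67.8 mg/L

k = ln 2 / 4.25 = 0.1631 h⁻¹
1.72 h is 0.4047 half-lives, so C = 89.7 × (1/2)^0.4047 = 89.7 × 0.7554 ≈ 67.8 mg/L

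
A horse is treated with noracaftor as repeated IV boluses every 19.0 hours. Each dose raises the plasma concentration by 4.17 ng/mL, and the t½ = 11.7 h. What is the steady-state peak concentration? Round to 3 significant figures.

k = ln 2 / 11.7 = 0.05924 h⁻¹
Fraction remaining after one interval: e^(−kτ) = e^(−0.05924 × 19.0) = 0.3245
R = 1 / (1 − 0.3245) = 1.480
Css,max = 4.17 × 1.480 ≈ 6.17 ng/mL

6.17 ng/mL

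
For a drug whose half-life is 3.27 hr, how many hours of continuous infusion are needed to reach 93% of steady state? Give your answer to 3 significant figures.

12.5 hours

k = ln 2 / 3.27 = 0.2120 hr⁻¹
f = 1 − e^(−kt)  ⇒  t = −ln(1 − f) / k
t = −ln(1 − 0.93) / 0.2120 = 2.659 / 0.2120 ≈ 12.5 hours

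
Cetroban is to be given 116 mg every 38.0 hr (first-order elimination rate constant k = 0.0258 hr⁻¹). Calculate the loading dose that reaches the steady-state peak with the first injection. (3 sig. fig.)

Accumulation ratio R = 1 / (1 − e^(−kτ)) = 1 / (1 − e^(−0.02580×38.0)) = 1 / (1 − 0.3752) = 1.600
Loading dose = maintenance dose × R = 116 × 1.600 ≈ 186 mg

186 mg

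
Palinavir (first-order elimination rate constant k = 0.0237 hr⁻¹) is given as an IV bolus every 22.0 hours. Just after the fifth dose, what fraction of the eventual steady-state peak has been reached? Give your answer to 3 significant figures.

f_n = 1 − e^(−nkτ) = 1 − e^(−5 × 0.02370 × 22.0) = 1 − e^(−2.607) = 1 − 0.07376 ≈ 0.926

0.926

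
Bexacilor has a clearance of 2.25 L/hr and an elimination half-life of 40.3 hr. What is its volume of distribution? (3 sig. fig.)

131 L

k = ln 2 / t½ = ln 2 / 40.3 = 0.01720 hr⁻¹
V = CL / k = 2.25 / 0.01720 ≈ 131 L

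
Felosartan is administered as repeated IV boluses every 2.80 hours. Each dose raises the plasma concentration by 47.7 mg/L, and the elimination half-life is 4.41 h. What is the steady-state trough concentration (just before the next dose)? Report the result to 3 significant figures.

k = ln 2 / 4.41 = 0.1572 h⁻¹
Fraction remaining after one interval: e^(−kτ) = e^(−0.1572 × 2.80) = 0.6440
R = 1 / (1 − 0.6440) = 2.809
Css,max = 47.7 × 2.809 = 134.0 mg/L
Css,min = Css,max × e^(−kτ) = 134.0 × 0.6440 ≈ 86.3 mg/L

86.3 mg/L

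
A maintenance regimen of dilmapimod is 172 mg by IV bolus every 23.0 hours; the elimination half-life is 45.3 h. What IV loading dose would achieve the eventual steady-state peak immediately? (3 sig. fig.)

k = ln 2 / 45.3 = 0.01530 h⁻¹
Accumulation ratio R = 1 / (1 − e^(−kτ)) = 1 / (1 − e^(−0.01530×23.0)) = 1 / (1 − 0.7033) = 3.371
Loading dose = maintenance dose × R = 172 × 3.371 ≈ 580 mg

580 mg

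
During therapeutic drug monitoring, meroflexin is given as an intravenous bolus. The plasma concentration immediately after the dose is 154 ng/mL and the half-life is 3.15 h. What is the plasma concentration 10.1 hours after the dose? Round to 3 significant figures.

k = ln 2 / 3.15 = 0.2200 h⁻¹
10.1 h is 3.206 half-lives, so C = 154 × (1/2)^3.206 = 154 × 0.1083 ≈ 16.7 ng/mL

16.7 ng/mL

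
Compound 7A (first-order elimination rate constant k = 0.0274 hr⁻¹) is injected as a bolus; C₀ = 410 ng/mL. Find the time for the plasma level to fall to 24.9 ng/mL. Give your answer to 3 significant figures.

102 hours

C(t) = C₀ e^(−kt)  ⇒  t = ln(C₀/C) / k
t = ln(410/24.9) / 0.02740 = 2.801 / 0.02740 ≈ 102 hours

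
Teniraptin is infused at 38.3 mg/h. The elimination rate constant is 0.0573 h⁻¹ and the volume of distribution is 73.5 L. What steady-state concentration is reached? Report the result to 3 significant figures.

9.09 mg/L

CL = k · V = 0.0573 × 73.5 = 4.212 L/h
Css = rate / CL = 38.3 / 4.212 ≈ 9.09 mg/L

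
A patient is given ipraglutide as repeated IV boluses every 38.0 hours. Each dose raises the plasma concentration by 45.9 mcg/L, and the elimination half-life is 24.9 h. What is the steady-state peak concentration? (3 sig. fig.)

70.3 mcg/L

k = ln 2 / 24.9 = 0.02784 h⁻¹
Fraction remaining after one interval: e^(−kτ) = e^(−0.02784 × 38.0) = 0.3472
R = 1 / (1 − 0.3472) = 1.532
Css,max = 45.9 × 1.532 ≈ 70.3 mcg/L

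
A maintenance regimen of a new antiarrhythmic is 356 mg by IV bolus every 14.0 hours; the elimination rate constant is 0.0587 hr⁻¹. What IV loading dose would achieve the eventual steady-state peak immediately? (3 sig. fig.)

635 mg

Accumulation ratio R = 1 / (1 − e^(−kτ)) = 1 / (1 − e^(−0.05870×14.0)) = 1 / (1 − 0.4396) = 1.785
Loading dose = maintenance dose × R = 356 × 1.785 ≈ 635 mg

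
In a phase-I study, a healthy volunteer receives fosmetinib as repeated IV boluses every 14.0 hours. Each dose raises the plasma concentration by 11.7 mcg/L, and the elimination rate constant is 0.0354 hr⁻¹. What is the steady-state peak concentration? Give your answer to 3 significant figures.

Fraction remaining after one interval: e^(−kτ) = e^(−0.03540 × 14.0) = 0.6092
R = 1 / (1 − 0.6092) = 2.559
Css,max = 11.7 × 2.559 ≈ 29.9 mcg/L

29.9 mcg/L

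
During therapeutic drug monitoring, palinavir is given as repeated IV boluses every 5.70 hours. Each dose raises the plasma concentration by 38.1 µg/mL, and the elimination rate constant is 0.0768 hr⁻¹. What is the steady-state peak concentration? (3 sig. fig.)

Fraction remaining after one interval: e^(−kτ) = e^(−0.07680 × 5.70) = 0.6455
R = 1 / (1 − 0.6455) = 2.821
Css,max = 38.1 × 2.821 ≈ 107 µg/mL

107 µg/mL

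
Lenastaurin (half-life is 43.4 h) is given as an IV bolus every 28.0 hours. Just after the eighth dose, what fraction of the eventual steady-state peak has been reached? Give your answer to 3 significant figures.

0.972

k = ln 2 / 43.4 = 0.01597 h⁻¹
f_n = 1 − e^(−nkτ) = 1 − e^(−8 × 0.01597 × 28.0) = 1 − e^(−3.578) = 1 − 0.02794 ≈ 0.972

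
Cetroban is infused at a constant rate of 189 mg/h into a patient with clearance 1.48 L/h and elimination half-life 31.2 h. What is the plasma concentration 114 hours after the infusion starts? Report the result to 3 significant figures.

Css = rate / CL = 189 / 1.48 = 127.7 mg/L
k = ln 2 / 31.2 = 0.02222 h⁻¹
C(t) = Css (1 − e^(−kt)) = 127.7 × (1 − e^(−2.533)) = 127.7 × 0.9206 ≈ 118 mg/L

118 mg/L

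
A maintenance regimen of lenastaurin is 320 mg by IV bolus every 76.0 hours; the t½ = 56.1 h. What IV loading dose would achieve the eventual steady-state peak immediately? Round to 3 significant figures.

k = ln 2 / 56.1 = 0.01236 h⁻¹
Accumulation ratio R = 1 / (1 − e^(−kτ)) = 1 / (1 − e^(−0.01236×76.0)) = 1 / (1 − 0.3910) = 1.642
Loading dose = maintenance dose × R = 320 × 1.642 ≈ 525 mg

525 mg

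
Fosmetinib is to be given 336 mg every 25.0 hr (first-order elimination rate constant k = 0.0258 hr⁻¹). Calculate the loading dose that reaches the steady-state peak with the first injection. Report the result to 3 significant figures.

707 mg

Accumulation ratio R = 1 / (1 − e^(−kτ)) = 1 / (1 − e^(−0.02580×25.0)) = 1 / (1 − 0.5247) = 2.104
Loading dose = maintenance dose × R = 336 × 2.104 ≈ 707 mg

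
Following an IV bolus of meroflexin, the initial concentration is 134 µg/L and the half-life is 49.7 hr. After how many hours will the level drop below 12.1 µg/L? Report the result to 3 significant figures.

172 hours

k = ln 2 / 49.7 = 0.01395 hr⁻¹
C(t) = C₀ e^(−kt)  ⇒  t = ln(C₀/C) / k
t = ln(134/12.1) / 0.01395 = 2.405 / 0.01395 ≈ 172 hours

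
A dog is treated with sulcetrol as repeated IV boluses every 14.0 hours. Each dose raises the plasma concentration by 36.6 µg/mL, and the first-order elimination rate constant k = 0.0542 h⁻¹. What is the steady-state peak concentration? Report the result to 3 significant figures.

Fraction remaining after one interval: e^(−kτ) = e^(−0.05420 × 14.0) = 0.4682
R = 1 / (1 − 0.4682) = 1.881
Css,max = 36.6 × 1.881 ≈ 68.8 µg/mL

68.8 µg/mL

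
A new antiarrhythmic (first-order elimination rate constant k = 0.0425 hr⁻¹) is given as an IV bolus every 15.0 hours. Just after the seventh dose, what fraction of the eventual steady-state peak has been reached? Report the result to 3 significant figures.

f_n = 1 − e^(−nkτ) = 1 − e^(−7 × 0.04250 × 15.0) = 1 − e^(−4.463) = 1 − 0.01153 ≈ 0.988

0.988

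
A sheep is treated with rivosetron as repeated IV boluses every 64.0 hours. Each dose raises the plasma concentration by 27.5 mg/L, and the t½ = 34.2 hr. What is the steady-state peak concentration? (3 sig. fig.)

k = ln 2 / 34.2 = 0.02027 hr⁻¹
Fraction remaining after one interval: e^(−kτ) = e^(−0.02027 × 64.0) = 0.2733
R = 1 / (1 − 0.2733) = 1.376
Css,max = 27.5 × 1.376 ≈ 37.8 mg/L

37.8 mg/L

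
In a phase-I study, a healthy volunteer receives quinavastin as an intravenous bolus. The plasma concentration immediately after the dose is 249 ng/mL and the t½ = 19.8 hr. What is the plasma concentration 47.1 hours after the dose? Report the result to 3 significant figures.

47.9 ng/mL

k = ln 2 / 19.8 = 0.03501 hr⁻¹
C(t) = C₀ e^(−kt) = 249 × e^(−0.03501 × 47.1) = 249 × e^(−1.649) = 249 × 0.1923 ≈ 47.9 ng/mL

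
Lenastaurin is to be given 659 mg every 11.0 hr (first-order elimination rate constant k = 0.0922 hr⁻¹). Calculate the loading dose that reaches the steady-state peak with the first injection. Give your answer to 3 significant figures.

1030 mg

Accumulation ratio R = 1 / (1 − e^(−kτ)) = 1 / (1 − e^(−0.09220×11.0)) = 1 / (1 − 0.3627) = 1.569
Loading dose = maintenance dose × R = 659 × 1.569 ≈ 1030 mg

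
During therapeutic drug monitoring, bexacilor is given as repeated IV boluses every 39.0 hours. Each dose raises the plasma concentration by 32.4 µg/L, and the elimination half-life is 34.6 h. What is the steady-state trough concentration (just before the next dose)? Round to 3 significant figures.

27.4 µg/L

k = ln 2 / 34.6 = 0.02003 h⁻¹
Fraction remaining after one interval: e^(−kτ) = e^(−0.02003 × 39.0) = 0.4578
R = 1 / (1 − 0.4578) = 1.844
Css,max = 32.4 × 1.844 = 59.76 µg/L
Css,min = Css,max × e^(−kτ) = 59.76 × 0.4578 ≈ 27.4 µg/L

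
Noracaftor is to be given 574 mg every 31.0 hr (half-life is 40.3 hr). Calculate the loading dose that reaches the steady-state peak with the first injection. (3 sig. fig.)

1390 mg

k = ln 2 / 40.3 = 0.01720 hr⁻¹
Accumulation ratio R = 1 / (1 − e^(−kτ)) = 1 / (1 − e^(−0.01720×31.0)) = 1 / (1 − 0.5867) = 2.420
Loading dose = maintenance dose × R = 574 × 2.420 ≈ 1390 mg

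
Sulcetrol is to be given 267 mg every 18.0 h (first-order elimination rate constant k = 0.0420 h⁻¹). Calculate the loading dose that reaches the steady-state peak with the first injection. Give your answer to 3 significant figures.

Accumulation ratio R = 1 / (1 − e^(−kτ)) = 1 / (1 − e^(−0.04200×18.0)) = 1 / (1 − 0.4695) = 1.885
Loading dose = maintenance dose × R = 267 × 1.885 ≈ 503 mg

503 mg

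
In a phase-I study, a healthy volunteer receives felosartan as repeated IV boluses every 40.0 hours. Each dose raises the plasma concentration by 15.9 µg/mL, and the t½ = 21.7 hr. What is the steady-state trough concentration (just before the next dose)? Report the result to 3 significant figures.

6.14 µg/mL

k = ln 2 / 21.7 = 0.03194 hr⁻¹
Fraction remaining after one interval: e^(−kτ) = e^(−0.03194 × 40.0) = 0.2787
R = 1 / (1 − 0.2787) = 1.386
Css,max = 15.9 × 1.386 = 22.04 µg/mL
Css,min = Css,max × e^(−kτ) = 22.04 × 0.2787 ≈ 6.14 µg/mL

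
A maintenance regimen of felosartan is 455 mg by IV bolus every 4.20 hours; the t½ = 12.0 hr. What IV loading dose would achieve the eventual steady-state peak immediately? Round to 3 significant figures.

2110 mg

k = ln 2 / 12.0 = 0.05776 hr⁻¹
Accumulation ratio R = 1 / (1 − e^(−kτ)) = 1 / (1 − e^(−0.05776×4.20)) = 1 / (1 − 0.7846) = 4.642
Loading dose = maintenance dose × R = 455 × 4.642 ≈ 2110 mg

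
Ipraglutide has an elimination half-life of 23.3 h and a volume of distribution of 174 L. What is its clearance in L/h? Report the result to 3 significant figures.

5.18 L/h

k = ln 2 / t½ = ln 2 / 23.3 = 0.02975 h⁻¹
CL = k · V = 0.02975 × 174 ≈ 5.18 L/h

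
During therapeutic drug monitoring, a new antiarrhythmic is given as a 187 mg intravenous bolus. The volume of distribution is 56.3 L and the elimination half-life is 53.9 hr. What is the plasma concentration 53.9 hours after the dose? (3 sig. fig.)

1.66 mg/L

C₀ = dose / V = 187 / 56.3 = 3.321 mg/L
k = ln 2 / 53.9 = 0.01286 hr⁻¹
C(t) = C₀ e^(−kt) = 3.321 × e^(−0.01286 × 53.9) = 3.321 × e^(−0.6931) = 3.321 × 0.5000 ≈ 1.66 mg/L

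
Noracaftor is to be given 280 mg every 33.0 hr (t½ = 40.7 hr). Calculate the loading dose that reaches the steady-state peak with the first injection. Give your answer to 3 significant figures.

k = ln 2 / 40.7 = 0.01703 hr⁻¹
Accumulation ratio R = 1 / (1 − e^(−kτ)) = 1 / (1 − e^(−0.01703×33.0)) = 1 / (1 − 0.5701) = 2.326
Loading dose = maintenance dose × R = 280 × 2.326 ≈ 651 mg

651 mg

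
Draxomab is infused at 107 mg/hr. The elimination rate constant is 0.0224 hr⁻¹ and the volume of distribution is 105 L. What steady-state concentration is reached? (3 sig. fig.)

CL = k · V = 0.0224 × 105 = 2.352 L/hr
Css = rate / CL = 107 / 2.352 ≈ 45.5 µg/mL

45.5 µg/mL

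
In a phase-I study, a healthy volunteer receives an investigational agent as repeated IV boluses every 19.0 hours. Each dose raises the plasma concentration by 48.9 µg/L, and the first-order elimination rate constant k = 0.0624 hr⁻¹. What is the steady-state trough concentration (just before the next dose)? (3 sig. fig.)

Fraction remaining after one interval: e^(−kτ) = e^(−0.06240 × 19.0) = 0.3056
R = 1 / (1 − 0.3056) = 1.440
Css,max = 48.9 × 1.440 = 70.42 µg/L
Css,min = Css,max × e^(−kτ) = 70.42 × 0.3056 ≈ 21.5 µg/L

21.5 µg/L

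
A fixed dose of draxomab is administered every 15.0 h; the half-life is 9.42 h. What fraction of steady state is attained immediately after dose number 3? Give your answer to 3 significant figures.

0.964

k = ln 2 / 9.42 = 0.07358 h⁻¹
f_n = 1 − e^(−nkτ) = 1 − e^(−3 × 0.07358 × 15.0) = 1 − e^(−3.311) = 1 − 0.03647 ≈ 0.964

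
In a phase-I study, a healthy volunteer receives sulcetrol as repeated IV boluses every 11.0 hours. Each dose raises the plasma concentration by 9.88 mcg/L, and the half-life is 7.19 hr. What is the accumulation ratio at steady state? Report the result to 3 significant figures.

1.53

k = ln 2 / 7.19 = 0.09640 hr⁻¹
Fraction remaining after one interval: e^(−kτ) = e^(−0.09640 × 11.0) = 0.3463
R = 1 / (1 − 0.3463) = 1 / 0.6537 ≈ 1.53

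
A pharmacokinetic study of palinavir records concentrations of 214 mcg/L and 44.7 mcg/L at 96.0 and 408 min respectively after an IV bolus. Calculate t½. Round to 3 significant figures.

138 minutes

k = ln(C₁/C₂) / (t₂ − t₁) = ln(214/44.7) / (408 − 96.0)
  = 1.566 / 312.0 = 0.005019 min⁻¹
t½ = ln 2 / k = ln 2 / 0.005019 ≈ 138 minutes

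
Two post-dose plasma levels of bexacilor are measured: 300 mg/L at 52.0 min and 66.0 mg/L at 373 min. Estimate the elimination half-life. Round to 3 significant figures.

147 minutes

k = ln(C₁/C₂) / (t₂ − t₁) = ln(300/66.0) / (373 − 52.0)
  = 1.514 / 321.0 = 0.004717 min⁻¹
t½ = ln 2 / k = ln 2 / 0.004717 ≈ 147 minutes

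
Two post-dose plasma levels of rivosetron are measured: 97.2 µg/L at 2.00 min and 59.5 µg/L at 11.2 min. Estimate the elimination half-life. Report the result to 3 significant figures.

k = ln(C₁/C₂) / (t₂ − t₁) = ln(97.2/59.5) / (11.2 − 2.00)
  = 0.4908 / 9.200 = 0.05335 min⁻¹
t½ = ln 2 / k = ln 2 / 0.05335 ≈ 13.0 minutes

13.0 minutes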